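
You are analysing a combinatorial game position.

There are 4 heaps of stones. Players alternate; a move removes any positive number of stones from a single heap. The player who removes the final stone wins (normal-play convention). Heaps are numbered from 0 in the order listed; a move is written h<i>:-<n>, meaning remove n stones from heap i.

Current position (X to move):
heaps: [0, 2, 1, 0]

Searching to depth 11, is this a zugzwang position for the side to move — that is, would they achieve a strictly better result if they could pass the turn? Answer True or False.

p1 X@[(0,2,1,0)]: h1:-1[(0,1,1,0)]+1* h1:-2[(0,0,1,0)]-1 h2:-1[(0,2,0,0)]-1
p2 O@[(0,1,1,0)]: h1:-1[(0,0,1,0)]-1* h2:-1[(0,1,0,0)]-1
p3 X@[(0,0,1,0)]: h2:-1[(0,0,0,0)]+1*
p4 O@[(0,0,0,0)] terminal -1; root [(0,2,1,0)] d11
suppose X passes — search the same position with O to move:
pass> p1 O@[(0,2,1,0)]: h1:-1[(0,1,1,0)]+1* h1:-2[(0,0,1,0)]-1 h2:-1[(0,2,0,0)]-1
pass> p2 X@[(0,1,1,0)]: h1:-1[(0,0,1,0)]-1* h2:-1[(0,1,0,0)]-1
pass> p3 O@[(0,0,1,0)]: h2:-1[(0,0,0,0)]+1*
pass> p4 X@[(0,0,0,0)] terminal -1; root [(0,2,1,0)] d11
for X: play +1, pass -1

zugzwang((0,2,1,0), X) = False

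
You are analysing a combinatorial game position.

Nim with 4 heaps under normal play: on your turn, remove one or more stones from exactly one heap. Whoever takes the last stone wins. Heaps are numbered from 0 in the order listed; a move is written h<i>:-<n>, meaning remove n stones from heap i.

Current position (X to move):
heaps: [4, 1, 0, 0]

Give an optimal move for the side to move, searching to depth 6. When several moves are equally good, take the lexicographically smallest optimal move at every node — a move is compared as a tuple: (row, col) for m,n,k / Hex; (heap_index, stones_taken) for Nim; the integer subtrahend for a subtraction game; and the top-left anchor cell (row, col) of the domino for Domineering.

X's best at [(4,1,0,0)]: h0:-3

ply 1, X at (4,1,0,0) | h0:-1=-1→(3,1,0,0); h0:-2=-1→(2,1,0,0); h0:-3=+1→(1,1,0,0)*; h0:-4=-1→(0,1,0,0); h1:-1=-1→(4,0,0,0)
ply 2, O at (1,1,0,0) | h0:-1=-1→(0,1,0,0)*; h1:-1=-1→(1,0,0,0)
ply 3, X at (0,1,0,0) | h1:-1=+1→(0,0,0,0)*
ply 4: (0,0,0,0) is terminal -1 (O); from (4,1,0,0) depth 6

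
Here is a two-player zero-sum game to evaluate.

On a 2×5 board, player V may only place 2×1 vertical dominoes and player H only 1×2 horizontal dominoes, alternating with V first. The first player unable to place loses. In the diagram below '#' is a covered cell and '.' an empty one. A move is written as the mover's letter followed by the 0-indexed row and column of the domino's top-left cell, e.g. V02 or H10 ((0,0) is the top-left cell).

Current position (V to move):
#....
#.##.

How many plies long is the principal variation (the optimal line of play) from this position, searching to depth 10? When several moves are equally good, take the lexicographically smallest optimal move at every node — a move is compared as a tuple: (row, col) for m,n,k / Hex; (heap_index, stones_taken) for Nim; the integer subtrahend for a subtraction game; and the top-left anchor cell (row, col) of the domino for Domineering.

ply 1, V at #..../#.##. | V01=-1→##.../####.*; V04=-1→#...#/#.###
ply 2, H at ##.../####. | H02=-1→####./####.; H03=+1→##.##/####.*
ply 3: ##.##/####. is terminal -1 (V); from #..../#.##. depth 10

PV length from [#..../#.##.]: 2 plies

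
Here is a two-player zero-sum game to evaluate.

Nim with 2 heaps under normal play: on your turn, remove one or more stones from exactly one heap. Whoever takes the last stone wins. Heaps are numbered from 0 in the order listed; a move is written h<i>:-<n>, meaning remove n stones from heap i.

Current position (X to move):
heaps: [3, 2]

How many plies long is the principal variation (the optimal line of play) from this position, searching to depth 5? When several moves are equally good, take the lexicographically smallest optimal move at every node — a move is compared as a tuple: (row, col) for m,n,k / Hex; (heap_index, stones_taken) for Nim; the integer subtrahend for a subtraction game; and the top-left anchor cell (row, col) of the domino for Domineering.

PV length from [(3,2)]: 5 plies

ply 1, X at (3,2) | h0:-1=+1→(2,2)*; h0:-2=-1→(1,2); h0:-3=-1→(0,2); h1:-1=-1→(3,1); h1:-2=-1→(3,0)
ply 2, O at (2,2) | h0:-1=-1→(1,2)*; h0:-2=-1→(0,2); h1:-1=-1→(2,1); h1:-2=-1→(2,0)
ply 3, X at (1,2) | h0:-1=-1→(0,2); h1:-1=+1→(1,1)*; h1:-2=-1→(1,0)
ply 4, O at (1,1) | h0:-1=-1→(0,1)*; h1:-1=-1→(1,0)
ply 5, X at (0,1) | h1:-1=+1→(0,0)*
ply 6: (0,0) is terminal -1 (O); from (3,2) depth 5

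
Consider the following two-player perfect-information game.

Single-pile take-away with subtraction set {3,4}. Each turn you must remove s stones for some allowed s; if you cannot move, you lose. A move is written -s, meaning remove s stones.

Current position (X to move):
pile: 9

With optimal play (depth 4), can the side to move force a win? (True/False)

[9] X move#1: -3:-1/6*, -4:-1/5
[6] O move#2: -3:-1/3, -4:+1/2*
[2] end (terminal -1, X#3); searched 9 to 4

X winning at [9]: False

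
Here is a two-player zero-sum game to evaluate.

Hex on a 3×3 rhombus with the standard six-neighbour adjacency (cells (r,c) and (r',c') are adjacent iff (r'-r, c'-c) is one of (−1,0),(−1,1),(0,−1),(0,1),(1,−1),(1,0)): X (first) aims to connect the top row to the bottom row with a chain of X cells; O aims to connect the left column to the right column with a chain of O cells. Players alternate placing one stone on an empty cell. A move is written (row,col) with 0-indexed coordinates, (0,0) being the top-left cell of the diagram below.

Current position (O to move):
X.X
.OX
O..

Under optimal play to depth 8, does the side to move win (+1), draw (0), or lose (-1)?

p1 O@[X.X/.OX/O..]: (0,1)[XOX/.OX/O..]-1* (1,0)[X.X/OOX/O..]-1 (2,1)[X.X/.OX/OO.]-1 (2,2)[X.X/.OX/O.O]-1
p2 X@[XOX/.OX/O..]: (1,0)[XOX/XOX/O..]+1* (2,1)[XOX/.OX/OX.]+1 (2,2)[XOX/.OX/O.X]+1
p3 O@[XOX/XOX/O..]: (2,1)[XOX/XOX/OO.]-1* (2,2)[XOX/XOX/O.O]-1
p4 X@[XOX/XOX/OO.]: (2,2)[XOX/XOX/OOX]+1*
p5 O@[XOX/XOX/OOX] terminal -1; root [X.X/.OX/O..] d8

value(X.X/.OX/O.., O) = -1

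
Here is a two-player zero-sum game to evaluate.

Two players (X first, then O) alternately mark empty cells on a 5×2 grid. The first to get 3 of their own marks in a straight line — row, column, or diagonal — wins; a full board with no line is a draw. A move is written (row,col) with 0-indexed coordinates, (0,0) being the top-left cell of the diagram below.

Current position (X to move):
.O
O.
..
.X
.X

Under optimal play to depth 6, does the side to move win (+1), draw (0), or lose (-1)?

value(.O/O./../.X/.X, X) = +1

p1 X@[.O/O./../.X/.X]: (0,0)[XO/O./../.X/.X]+0 (1,1)[.O/OX/../.X/.X]+0 (2,0)[.O/O./X./.X/.X]+0 (2,1)[.O/O./.X/.X/.X]+1* (3,0)[.O/O./../XX/.X]+0 (4,0)[.O/O./../.X/XX]-1
p2 O@[.O/O./.X/.X/.X] terminal -1; root [.O/O./../.X/.X] d6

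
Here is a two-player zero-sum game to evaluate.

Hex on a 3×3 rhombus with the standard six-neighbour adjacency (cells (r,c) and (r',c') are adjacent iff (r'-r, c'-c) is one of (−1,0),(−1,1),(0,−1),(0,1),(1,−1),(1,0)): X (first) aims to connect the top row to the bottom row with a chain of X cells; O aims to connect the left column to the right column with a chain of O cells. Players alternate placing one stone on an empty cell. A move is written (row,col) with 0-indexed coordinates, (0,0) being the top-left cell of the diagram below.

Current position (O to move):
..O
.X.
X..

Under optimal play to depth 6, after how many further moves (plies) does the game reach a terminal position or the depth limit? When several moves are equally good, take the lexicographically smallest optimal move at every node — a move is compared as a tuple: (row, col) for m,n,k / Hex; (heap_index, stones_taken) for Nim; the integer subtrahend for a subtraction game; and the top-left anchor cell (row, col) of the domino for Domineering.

p1 O@[..O/.X./X..]: (0,0)[O.O/.X./X..]-1 (0,1)[.OO/.X./X..]+1* (1,0)[..O/OX./X..]-1 (1,2)[..O/.XO/X..]-1 (2,1)[..O/.X./XO.]-1 (2,2)[..O/.X./X.O]-1
p2 X@[.OO/.X./X..]: (0,0)[XOO/.X./X..]-1* (1,0)[.OO/XX./X..]-1 (1,2)[.OO/.XX/X..]-1 (2,1)[.OO/.X./XX.]-1 (2,2)[.OO/.X./X.X]-1
p3 O@[XOO/.X./X..]: (1,0)[XOO/OX./X..]+1* (1,2)[XOO/.XO/X..]-1 (2,1)[XOO/.X./XO.]-1 (2,2)[XOO/.X./X.O]-1
p4 X@[XOO/OX./X..] terminal -1; root [..O/.X./X..] d6

PV length from [..O/.X./X..]: 3 plies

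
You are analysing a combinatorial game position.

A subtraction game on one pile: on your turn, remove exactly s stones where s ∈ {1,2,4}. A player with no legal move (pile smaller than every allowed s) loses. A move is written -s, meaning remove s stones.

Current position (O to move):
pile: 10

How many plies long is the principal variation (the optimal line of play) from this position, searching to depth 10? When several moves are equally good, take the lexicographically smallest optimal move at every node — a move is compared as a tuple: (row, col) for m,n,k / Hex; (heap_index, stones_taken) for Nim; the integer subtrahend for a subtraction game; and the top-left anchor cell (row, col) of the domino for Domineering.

PV length from [10]: 7 plies

ply 1, O at 10 | -1=+1→9*; -2=-1→8; -4=+1→6
ply 2, X at 9 | -1=-1→8*; -2=-1→7; -4=-1→5
ply 3, O at 8 | -1=-1→7; -2=+1→6*; -4=-1→4
ply 4, X at 6 | -1=-1→5*; -2=-1→4; -4=-1→2
ply 5, O at 5 | -1=-1→4; -2=+1→3*; -4=-1→1
ply 6, X at 3 | -1=-1→2*; -2=-1→1
ply 7, O at 2 | -1=-1→1; -2=+1→0*
ply 8: 0 is terminal -1 (X); from 10 depth 10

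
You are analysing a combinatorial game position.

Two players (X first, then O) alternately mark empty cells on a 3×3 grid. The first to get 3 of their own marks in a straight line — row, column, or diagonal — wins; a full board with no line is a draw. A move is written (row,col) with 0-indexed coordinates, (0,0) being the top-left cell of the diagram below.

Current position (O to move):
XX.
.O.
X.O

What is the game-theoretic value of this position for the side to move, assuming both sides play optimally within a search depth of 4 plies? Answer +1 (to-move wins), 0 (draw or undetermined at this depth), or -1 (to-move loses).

value(XX./.O./X.O, O) = -1

ply 1, O at XX./.O./X.O | (0,2)=-1→XXO/.O./X.O*; (1,0)=-1→XX./OO./X.O; (1,2)=-1→XX./.OO/X.O; (2,1)=-1→XX./.O./XOO
ply 2, X at XXO/.O./X.O | (1,0)=+1→XXO/XO./X.O*; (1,2)=+0→XXO/.OX/X.O; (2,1)=-1→XXO/.O./XXO
ply 3: XXO/XO./X.O is terminal -1 (O); from XX./.O./X.O depth 4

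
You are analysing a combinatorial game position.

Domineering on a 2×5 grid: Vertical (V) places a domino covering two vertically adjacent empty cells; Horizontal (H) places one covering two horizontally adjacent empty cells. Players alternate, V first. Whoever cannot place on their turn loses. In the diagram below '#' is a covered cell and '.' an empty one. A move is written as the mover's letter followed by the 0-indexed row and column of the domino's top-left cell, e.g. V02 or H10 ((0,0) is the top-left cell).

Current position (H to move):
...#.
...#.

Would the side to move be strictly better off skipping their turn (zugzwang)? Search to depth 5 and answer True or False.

zugzwang(...#./...#., H) = False

p1 H@[...#./...#.]: H00[##.#./...#.]-1* H01[.###./...#.]-1 H10[...#./##.#.]-1 H11[...#./.###.]-1
p2 V@[##.#./...#.]: V02[####./..##.]+1* V04[##.##/...##]-1
p3 H@[####./..##.]: H10[####./####.]-1*
p4 V@[####./####.]: V04[#####/#####]+1*
p5 H@[#####/#####] terminal -1; root [...#./...#.] d5
suppose H passes — search the same position with V to move:
pass> p1 V@[...#./...#.]: V00[#..#./#..#.]-1 V01[.#.#./.#.#.]+1* V02[..##./..##.]-1 V04[...##/...##]-1
pass> p2 H@[.#.#./.#.#.] terminal -1; root [...#./...#.] d5
for H: play -1, pass -1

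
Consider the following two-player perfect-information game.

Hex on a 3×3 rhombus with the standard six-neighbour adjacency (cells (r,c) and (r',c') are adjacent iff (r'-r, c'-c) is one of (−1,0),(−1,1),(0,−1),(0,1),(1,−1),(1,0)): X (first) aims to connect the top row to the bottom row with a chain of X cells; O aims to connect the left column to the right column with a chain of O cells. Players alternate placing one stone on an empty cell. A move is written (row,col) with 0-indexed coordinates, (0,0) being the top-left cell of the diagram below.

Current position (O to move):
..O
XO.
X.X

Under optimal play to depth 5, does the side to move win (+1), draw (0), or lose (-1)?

value(..O/XO./X.X, O) = -1

ply 1, O at ..O/XO./X.X | (0,0)=-1→O.O/XO./X.X*; (0,1)=-1→.OO/XO./X.X; (1,2)=-1→..O/XOO/X.X; (2,1)=-1→..O/XO./XOX
ply 2, X at O.O/XO./X.X | (0,1)=+1→OXO/XO./X.X*; (1,2)=-1→O.O/XOX/X.X; (2,1)=-1→O.O/XO./XXX
ply 3: OXO/XO./X.X is terminal -1 (O); from ..O/XO./X.X depth 5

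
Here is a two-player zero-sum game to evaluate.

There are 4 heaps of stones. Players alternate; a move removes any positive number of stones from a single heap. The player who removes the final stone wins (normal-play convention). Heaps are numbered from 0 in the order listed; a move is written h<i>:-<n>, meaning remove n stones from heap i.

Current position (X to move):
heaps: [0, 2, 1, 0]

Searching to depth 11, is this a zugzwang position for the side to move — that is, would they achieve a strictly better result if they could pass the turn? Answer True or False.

p1 X@[(0,2,1,0)]: h1:-1[(0,1,1,0)]+1* h1:-2[(0,0,1,0)]-1 h2:-1[(0,2,0,0)]-1
p2 O@[(0,1,1,0)]: h1:-1[(0,0,1,0)]-1* h2:-1[(0,1,0,0)]-1
p3 X@[(0,0,1,0)]: h2:-1[(0,0,0,0)]+1*
p4 O@[(0,0,0,0)] terminal -1; root [(0,2,1,0)] d11
if X skipped the turn, O would face:
~ p1 O@[(0,2,1,0)]: h1:-1[(0,1,1,0)]+1* h1:-2[(0,0,1,0)]-1 h2:-1[(0,2,0,0)]-1
~ p2 X@[(0,1,1,0)]: h1:-1[(0,0,1,0)]-1* h2:-1[(0,1,0,0)]-1
~ p3 O@[(0,0,1,0)]: h2:-1[(0,0,0,0)]+1*
~ p4 X@[(0,0,0,0)] terminal -1; root [(0,2,1,0)] d11
compare (X): move=+1 vs pass=-1

zugzwang((0,2,1,0), X) = False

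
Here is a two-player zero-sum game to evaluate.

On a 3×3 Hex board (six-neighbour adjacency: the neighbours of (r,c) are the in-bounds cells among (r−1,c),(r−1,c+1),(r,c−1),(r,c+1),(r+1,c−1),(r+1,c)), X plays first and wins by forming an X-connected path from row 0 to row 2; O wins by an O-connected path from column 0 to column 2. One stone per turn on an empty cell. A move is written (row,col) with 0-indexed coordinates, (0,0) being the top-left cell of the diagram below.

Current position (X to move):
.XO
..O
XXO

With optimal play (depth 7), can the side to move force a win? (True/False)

X winning at [.XO/..O/XXO]: True

[.XO/..O/XXO] X move#1: (0,0):+1/XXO/..O/XXO*, (1,0):+1/.XO/X.O/XXO, (1,1):+1/.XO/.XO/XXO
[XXO/..O/XXO] O move#2: (1,0):-1/XXO/O.O/XXO*, (1,1):-1/XXO/.OO/XXO
[XXO/O.O/XXO] X move#3: (1,1):+1/XXO/OXO/XXO*
[XXO/OXO/XXO] end (terminal -1, O#4); searched .XO/..O/XXO to 7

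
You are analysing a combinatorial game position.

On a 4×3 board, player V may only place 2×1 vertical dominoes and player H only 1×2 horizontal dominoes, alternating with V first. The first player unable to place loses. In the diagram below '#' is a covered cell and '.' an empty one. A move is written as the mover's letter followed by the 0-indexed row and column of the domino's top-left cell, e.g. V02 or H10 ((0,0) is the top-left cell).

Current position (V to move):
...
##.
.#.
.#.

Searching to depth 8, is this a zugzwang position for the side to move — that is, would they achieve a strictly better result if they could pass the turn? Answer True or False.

p1 V@[.../##./.#./.#.]: V02[..#/###/.#./.#.]+1* V12[.../###/.##/.#.]+1 V20[.../##./##./##.]+1 V22[.../##./.##/.##]+1
p2 H@[..#/###/.#./.#.]: H00[###/###/.#./.#.]-1*
p3 V@[###/###/.#./.#.]: V20[###/###/##./##.]+1* V22[###/###/.##/.##]+1
p4 H@[###/###/##./##.] terminal -1; root [.../##./.#./.#.] d8
pass branch (H moves first from the same position):
  | p1 H@[.../##./.#./.#.]: H00[##./##./.#./.#.]-1* H01[.##/##./.#./.#.]-1
  | p2 V@[##./##./.#./.#.]: V02[###/###/.#./.#.]+1* V12[##./###/.##/.#.]+1 V20[##./##./##./##.]+1 V22[##./##./.##/.##]+1
  | p3 H@[###/###/.#./.#.] terminal -1; root [.../##./.#./.#.] d8
V moving scores +1; V passing scores +1

zugzwang(.../##./.#./.#., V) = False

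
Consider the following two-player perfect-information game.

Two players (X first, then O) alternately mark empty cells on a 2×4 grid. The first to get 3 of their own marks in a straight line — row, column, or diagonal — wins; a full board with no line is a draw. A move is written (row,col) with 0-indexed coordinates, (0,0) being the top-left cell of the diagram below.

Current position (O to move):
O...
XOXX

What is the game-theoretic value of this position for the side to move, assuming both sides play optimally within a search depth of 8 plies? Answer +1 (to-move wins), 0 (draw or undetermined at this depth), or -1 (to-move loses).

value(O.../XOXX, O) = 0

ply 1, O at O.../XOXX | (0,1)=+0→OO../XOXX*; (0,2)=+0→O.O./XOXX; (0,3)=+0→O..O/XOXX
ply 2, X at OO../XOXX | (0,2)=+0→OOX./XOXX*; (0,3)=-1→OO.X/XOXX
ply 3, O at OOX./XOXX | (0,3)=+0→OOXO/XOXX*
ply 4: OOXO/XOXX is terminal +0 (X); from O.../XOXX depth 8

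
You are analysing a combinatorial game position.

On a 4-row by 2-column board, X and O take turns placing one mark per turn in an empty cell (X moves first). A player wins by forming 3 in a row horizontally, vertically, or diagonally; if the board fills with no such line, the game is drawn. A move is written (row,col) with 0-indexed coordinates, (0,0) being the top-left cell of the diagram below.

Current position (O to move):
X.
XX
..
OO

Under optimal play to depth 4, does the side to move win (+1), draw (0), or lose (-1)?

value(X./XX/../OO, O) = 0

[X./XX/../OO] O move#1: (0,1):-1/XO/XX/../OO, (2,0):+0/X./XX/O./OO*, (2,1):-1/X./XX/.O/OO
[X./XX/O./OO] X move#2: (0,1):+0/XX/XX/O./OO*, (2,1):+0/X./XX/OX/OO
[XX/XX/O./OO] O move#3: (2,1):+0/XX/XX/OO/OO*
[XX/XX/OO/OO] end (terminal +0, X#4); searched X./XX/../OO to 4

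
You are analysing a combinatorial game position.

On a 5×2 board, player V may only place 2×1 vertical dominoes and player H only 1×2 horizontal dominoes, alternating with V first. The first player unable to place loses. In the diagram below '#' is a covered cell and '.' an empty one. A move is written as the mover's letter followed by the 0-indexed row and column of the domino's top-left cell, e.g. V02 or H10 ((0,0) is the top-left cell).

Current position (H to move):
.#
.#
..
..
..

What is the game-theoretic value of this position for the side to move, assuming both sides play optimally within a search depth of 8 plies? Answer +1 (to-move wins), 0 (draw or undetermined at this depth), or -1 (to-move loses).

[.#/.#/../../..] H move#1: H20:-1/.#/.#/##/../.., H30:+1/.#/.#/../##/..*, H40:-1/.#/.#/../../##
[.#/.#/../##/..] V move#2: V00:-1/##/##/../##/..*, V10:-1/.#/##/#./##/..
[##/##/../##/..] H move#3: H20:+1/##/##/##/##/..*, H40:+1/##/##/../##/##
[##/##/##/##/..] end (terminal -1, V#4); searched .#/.#/../../.. to 8

value(.#/.#/../../.., H) = +1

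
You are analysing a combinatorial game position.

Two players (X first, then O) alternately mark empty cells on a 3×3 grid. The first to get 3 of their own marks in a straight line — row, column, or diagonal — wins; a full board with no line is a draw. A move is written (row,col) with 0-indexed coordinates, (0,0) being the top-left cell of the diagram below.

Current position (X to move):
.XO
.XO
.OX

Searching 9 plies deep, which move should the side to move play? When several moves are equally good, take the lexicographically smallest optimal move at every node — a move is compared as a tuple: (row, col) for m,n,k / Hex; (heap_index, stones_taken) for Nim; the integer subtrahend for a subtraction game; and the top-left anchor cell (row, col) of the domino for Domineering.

ply 1, X at .XO/.XO/.OX | (0,0)=+1→XXO/.XO/.OX*; (1,0)=+0→.XO/XXO/.OX; (2,0)=+0→.XO/.XO/XOX
ply 2: XXO/.XO/.OX is terminal -1 (O); from .XO/.XO/.OX depth 9

X's best at [.XO/.XO/.OX]: (0,0)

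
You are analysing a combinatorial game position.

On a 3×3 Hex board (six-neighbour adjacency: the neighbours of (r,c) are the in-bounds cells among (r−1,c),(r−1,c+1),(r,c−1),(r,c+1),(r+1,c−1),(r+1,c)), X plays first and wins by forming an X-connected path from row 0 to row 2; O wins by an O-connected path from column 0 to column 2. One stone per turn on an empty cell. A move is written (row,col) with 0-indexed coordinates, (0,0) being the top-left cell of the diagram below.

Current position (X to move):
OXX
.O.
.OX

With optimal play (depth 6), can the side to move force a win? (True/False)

X winning at [OXX/.O./.OX]: True

[OXX/.O./.OX] X move#1: (1,0):+1/OXX/XO./.OX*, (1,2):+1/OXX/.OX/.OX, (2,0):+1/OXX/.O./XOX
[OXX/XO./.OX] O move#2: (1,2):-1/OXX/XOO/.OX*, (2,0):-1/OXX/XO./OOX
[OXX/XOO/.OX] X move#3: (2,0):+1/OXX/XOO/XOX*
[OXX/XOO/XOX] end (terminal -1, O#4); searched OXX/.O./.OX to 6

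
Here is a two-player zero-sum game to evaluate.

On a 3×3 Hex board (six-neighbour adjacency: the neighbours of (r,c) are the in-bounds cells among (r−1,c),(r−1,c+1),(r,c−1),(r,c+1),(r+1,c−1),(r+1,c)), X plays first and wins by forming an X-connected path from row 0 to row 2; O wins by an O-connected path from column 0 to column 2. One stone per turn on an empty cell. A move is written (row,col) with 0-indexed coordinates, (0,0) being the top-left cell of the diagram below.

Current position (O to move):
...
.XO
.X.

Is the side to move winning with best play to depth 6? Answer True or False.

O winning at [.../.XO/.X.]: False

ply 1, O at .../.XO/.X. | (0,0)=-1→O../.XO/.X.*; (0,1)=-1→.O./.XO/.X.; (0,2)=-1→..O/.XO/.X.; (1,0)=-1→.../OXO/.X.; (2,0)=-1→.../.XO/OX.; (2,2)=-1→.../.XO/.XO
ply 2, X at O../.XO/.X. | (0,1)=+1→OX./.XO/.X.*; (0,2)=+1→O.X/.XO/.X.; (1,0)=+1→O../XXO/.X.; (2,0)=+1→O../.XO/XX.; (2,2)=+1→O../.XO/.XX
ply 3: OX./.XO/.X. is terminal -1 (O); from .../.XO/.X. depth 6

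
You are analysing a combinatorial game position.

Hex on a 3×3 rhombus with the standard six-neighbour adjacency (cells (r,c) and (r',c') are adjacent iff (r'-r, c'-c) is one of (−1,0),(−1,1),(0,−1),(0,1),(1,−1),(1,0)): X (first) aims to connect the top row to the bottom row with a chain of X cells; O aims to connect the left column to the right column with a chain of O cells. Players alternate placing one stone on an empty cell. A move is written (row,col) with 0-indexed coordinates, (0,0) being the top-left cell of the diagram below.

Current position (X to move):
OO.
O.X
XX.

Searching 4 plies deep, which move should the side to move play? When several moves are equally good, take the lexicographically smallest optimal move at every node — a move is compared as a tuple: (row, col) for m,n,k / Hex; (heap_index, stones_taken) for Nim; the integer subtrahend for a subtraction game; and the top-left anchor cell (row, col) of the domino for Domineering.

X's best at [OO./O.X/XX.]: (0,2)

ply 1, X at OO./O.X/XX. | (0,2)=+1→OOX/O.X/XX.*; (1,1)=-1→OO./OXX/XX.; (2,2)=-1→OO./O.X/XXX
ply 2: OOX/O.X/XX. is terminal -1 (O); from OO./O.X/XX. depth 4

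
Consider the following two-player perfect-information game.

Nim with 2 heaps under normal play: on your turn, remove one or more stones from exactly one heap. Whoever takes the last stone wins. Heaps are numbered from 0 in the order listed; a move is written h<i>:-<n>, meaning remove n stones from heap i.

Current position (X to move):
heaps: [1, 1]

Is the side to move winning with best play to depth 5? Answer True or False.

X winning at [(1,1)]: False

[(1,1)] X move#1: h0:-1:-1/(0,1)*, h1:-1:-1/(1,0)
[(0,1)] O move#2: h1:-1:+1/(0,0)*
[(0,0)] end (terminal -1, X#3); searched (1,1) to 5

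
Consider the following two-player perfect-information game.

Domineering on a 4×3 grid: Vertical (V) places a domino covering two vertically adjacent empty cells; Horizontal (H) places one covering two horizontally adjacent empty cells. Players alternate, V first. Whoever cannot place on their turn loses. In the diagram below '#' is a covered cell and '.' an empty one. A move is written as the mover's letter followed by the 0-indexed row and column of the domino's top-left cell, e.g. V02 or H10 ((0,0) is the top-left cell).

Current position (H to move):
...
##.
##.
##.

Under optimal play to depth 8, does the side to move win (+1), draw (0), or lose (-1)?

p1 H@[.../##./##./##.]: H00[##./##./##./##.]-1* H01[.##/##./##./##.]-1
p2 V@[##./##./##./##.]: V02[###/###/##./##.]+1* V12[##./###/###/##.]+1 V22[##./##./###/###]+1
p3 H@[###/###/##./##.] terminal -1; root [.../##./##./##.] d8

value(.../##./##./##., H) = -1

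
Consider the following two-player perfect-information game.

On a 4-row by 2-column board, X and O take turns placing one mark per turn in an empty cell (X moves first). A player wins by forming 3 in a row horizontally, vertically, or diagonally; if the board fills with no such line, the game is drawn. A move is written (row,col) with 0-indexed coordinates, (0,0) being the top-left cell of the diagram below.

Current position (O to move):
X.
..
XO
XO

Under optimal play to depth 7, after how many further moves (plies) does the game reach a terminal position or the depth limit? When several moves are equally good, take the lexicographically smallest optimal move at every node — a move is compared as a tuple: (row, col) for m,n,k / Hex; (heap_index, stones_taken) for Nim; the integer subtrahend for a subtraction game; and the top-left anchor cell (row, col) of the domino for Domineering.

ply 1, O at X./../XO/XO | (0,1)=-1→XO/../XO/XO; (1,0)=+0→X./O./XO/XO; (1,1)=+1→X./.O/XO/XO*
ply 2: X./.O/XO/XO is terminal -1 (X); from X./../XO/XO depth 7

PV length from [X./../XO/XO]: 1 ply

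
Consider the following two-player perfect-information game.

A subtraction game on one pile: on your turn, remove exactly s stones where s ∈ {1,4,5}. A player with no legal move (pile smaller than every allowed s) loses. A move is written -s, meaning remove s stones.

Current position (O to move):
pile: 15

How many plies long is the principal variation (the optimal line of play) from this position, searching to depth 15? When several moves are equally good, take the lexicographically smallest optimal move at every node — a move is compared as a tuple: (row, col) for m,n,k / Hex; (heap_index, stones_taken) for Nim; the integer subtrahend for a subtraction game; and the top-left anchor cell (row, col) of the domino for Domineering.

p1 O@[15]: -1[14]-1 -4[11]-1 -5[10]+1*
p2 X@[10]: -1[9]-1* -4[6]-1 -5[5]-1
p3 O@[9]: -1[8]+1* -4[5]-1 -5[4]-1
p4 X@[8]: -1[7]-1* -4[4]-1 -5[3]-1
p5 O@[7]: -1[6]-1 -4[3]-1 -5[2]+1*
p6 X@[2]: -1[1]-1*
p7 O@[1]: -1[0]+1*
p8 X@[0] terminal -1; root [15] d15

PV length from [15]: 7 plies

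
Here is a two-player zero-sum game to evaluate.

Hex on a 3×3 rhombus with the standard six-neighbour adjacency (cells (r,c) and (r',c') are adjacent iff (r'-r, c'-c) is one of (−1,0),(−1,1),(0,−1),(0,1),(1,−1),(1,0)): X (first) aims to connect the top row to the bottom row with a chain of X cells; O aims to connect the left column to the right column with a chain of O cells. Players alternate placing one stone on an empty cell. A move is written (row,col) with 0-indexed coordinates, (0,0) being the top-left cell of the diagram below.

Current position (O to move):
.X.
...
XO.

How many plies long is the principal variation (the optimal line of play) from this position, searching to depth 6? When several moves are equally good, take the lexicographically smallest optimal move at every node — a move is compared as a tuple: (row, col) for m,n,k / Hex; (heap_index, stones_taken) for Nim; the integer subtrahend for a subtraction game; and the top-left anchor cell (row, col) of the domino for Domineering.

PV length from [.X./.../XO.]: 4 plies

p1 O@[.X./.../XO.]: (0,0)[OX./.../XO.]-1* (0,2)[.XO/.../XO.]-1 (1,0)[.X./O../XO.]-1 (1,1)[.X./.O./XO.]-1 (1,2)[.X./..O/XO.]-1 (2,2)[.X./.../XOO]-1
p2 X@[OX./.../XO.]: (0,2)[OXX/.../XO.]+1* (1,0)[OX./X../XO.]+1 (1,1)[OX./.X./XO.]+1 (1,2)[OX./..X/XO.]+1 (2,2)[OX./.../XOX]+1
p3 O@[OXX/.../XO.]: (1,0)[OXX/O../XO.]-1* (1,1)[OXX/.O./XO.]-1 (1,2)[OXX/..O/XO.]-1 (2,2)[OXX/.../XOO]-1
p4 X@[OXX/O../XO.]: (1,1)[OXX/OX./XO.]+1* (1,2)[OXX/O.X/XO.]+1 (2,2)[OXX/O../XOX]+1
p5 O@[OXX/OX./XO.] terminal -1; root [.X./.../XO.] d6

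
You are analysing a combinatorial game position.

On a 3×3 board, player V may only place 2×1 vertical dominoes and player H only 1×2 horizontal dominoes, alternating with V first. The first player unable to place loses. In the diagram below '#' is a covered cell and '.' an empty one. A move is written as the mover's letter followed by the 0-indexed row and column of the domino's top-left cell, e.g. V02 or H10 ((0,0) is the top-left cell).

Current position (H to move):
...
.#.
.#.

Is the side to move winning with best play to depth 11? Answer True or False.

H winning at [.../.#./.#.]: False

p1 H@[.../.#./.#.]: H00[##./.#./.#.]-1* H01[.##/.#./.#.]-1
p2 V@[##./.#./.#.]: V02[###/.##/.#.]+1* V10[##./##./##.]+1 V12[##./.##/.##]+1
p3 H@[###/.##/.#.] terminal -1; root [.../.#./.#.] d11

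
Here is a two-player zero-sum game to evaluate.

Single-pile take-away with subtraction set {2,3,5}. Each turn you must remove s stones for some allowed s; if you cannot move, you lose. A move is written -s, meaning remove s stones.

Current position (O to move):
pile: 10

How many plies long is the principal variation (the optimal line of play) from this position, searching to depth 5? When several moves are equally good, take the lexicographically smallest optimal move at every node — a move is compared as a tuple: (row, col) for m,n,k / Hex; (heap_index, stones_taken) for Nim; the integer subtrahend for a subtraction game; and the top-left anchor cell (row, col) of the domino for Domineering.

[10] O move#1: -2:+1/8*, -3:+1/7, -5:-1/5
[8] X move#2: -2:-1/6*, -3:-1/5, -5:-1/3
[6] O move#3: -2:-1/4, -3:-1/3, -5:+1/1*
[1] end (terminal -1, X#4); searched 10 to 5

PV length from [10]: 3 plies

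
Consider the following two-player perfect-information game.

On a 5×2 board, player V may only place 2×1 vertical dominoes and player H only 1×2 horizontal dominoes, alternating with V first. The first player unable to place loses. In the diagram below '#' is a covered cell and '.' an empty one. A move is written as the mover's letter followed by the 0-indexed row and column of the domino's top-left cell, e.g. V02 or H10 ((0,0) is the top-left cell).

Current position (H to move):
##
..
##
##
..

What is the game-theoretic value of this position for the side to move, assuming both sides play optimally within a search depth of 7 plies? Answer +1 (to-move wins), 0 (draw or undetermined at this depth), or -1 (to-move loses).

ply 1, H at ##/../##/##/.. | H10=+1→##/##/##/##/..*; H40=+1→##/../##/##/##
ply 2: ##/##/##/##/.. is terminal -1 (V); from ##/../##/##/.. depth 7

value(##/../##/##/.., H) = +1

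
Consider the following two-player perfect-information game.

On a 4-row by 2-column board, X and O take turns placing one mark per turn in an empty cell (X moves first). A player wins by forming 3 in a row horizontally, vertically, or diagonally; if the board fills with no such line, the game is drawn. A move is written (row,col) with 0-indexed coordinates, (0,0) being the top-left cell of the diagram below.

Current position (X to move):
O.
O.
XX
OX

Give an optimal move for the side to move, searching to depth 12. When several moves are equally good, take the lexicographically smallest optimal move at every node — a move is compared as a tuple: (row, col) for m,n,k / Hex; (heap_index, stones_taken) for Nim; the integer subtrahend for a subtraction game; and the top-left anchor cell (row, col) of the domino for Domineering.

X's best at [O./O./XX/OX]: (1,1)

p1 X@[O./O./XX/OX]: (0,1)[OX/O./XX/OX]+0 (1,1)[O./OX/XX/OX]+1*
p2 O@[O./OX/XX/OX] terminal -1; root [O./O./XX/OX] d12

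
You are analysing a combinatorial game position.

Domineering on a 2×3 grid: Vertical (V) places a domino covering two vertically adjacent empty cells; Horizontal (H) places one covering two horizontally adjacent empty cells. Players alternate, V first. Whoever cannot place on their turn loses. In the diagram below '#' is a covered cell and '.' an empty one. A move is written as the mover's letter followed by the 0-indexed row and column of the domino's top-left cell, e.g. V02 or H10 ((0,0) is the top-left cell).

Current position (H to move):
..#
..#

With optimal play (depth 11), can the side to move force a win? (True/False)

H winning at [..#/..#]: True

[..#/..#] H move#1: H00:+1/###/..#*, H10:+1/..#/###
[###/..#] end (terminal -1, V#2); searched ..#/..# to 11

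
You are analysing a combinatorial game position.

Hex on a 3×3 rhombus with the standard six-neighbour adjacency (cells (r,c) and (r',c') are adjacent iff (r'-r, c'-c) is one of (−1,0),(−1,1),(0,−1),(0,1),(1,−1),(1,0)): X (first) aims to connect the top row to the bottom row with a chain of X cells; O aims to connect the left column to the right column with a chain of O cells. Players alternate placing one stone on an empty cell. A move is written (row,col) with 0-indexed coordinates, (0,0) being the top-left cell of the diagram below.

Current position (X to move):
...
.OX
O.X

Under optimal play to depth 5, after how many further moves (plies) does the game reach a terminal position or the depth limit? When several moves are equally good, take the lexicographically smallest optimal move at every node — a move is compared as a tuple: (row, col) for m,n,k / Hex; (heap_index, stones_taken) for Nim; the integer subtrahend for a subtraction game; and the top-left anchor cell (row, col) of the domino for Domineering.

p1 X@[.../.OX/O.X]: (0,0)[X../.OX/O.X]-1 (0,1)[.X./.OX/O.X]-1 (0,2)[..X/.OX/O.X]+1* (1,0)[.../XOX/O.X]-1 (2,1)[.../.OX/OXX]-1
p2 O@[..X/.OX/O.X] terminal -1; root [.../.OX/O.X] d5

PV length from [.../.OX/O.X]: 1 ply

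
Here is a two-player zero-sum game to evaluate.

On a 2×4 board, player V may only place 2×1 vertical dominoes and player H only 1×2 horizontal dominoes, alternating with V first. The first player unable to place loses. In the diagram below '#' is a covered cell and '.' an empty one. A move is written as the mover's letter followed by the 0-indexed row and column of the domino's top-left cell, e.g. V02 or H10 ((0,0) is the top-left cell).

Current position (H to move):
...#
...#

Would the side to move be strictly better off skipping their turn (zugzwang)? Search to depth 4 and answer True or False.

zugzwang(...#/...#, H) = False

[...#/...#] H move#1: H00:+1/##.#/...#*, H01:+1/.###/...#, H10:+1/...#/##.#, H11:+1/...#/.###
[##.#/...#] V move#2: V02:-1/####/..##*
[####/..##] H move#3: H10:+1/####/####*
[####/####] end (terminal -1, V#4); searched ...#/...# to 4
suppose H passes — search the same position with V to move:
pass> [...#/...#] V move#1: V00:-1/#..#/#..#, V01:+1/.#.#/.#.#*, V02:-1/..##/..##
pass> [.#.#/.#.#] end (terminal -1, H#2); searched ...#/...# to 4
for H: play +1, pass -1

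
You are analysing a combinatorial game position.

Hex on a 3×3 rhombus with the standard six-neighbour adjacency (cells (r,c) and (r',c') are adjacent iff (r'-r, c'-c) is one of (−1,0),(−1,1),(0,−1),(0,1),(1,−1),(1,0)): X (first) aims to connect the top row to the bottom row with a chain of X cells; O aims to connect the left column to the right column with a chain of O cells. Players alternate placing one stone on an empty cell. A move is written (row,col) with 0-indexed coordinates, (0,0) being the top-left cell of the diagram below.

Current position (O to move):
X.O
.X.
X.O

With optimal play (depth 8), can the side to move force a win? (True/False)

O winning at [X.O/.X./X.O]: False

[X.O/.X./X.O] O move#1: (0,1):-1/XOO/.X./X.O*, (1,0):-1/X.O/OX./X.O, (1,2):-1/X.O/.XO/X.O, (2,1):-1/X.O/.X./XOO
[XOO/.X./X.O] X move#2: (1,0):+1/XOO/XX./X.O*, (1,2):-1/XOO/.XX/X.O, (2,1):-1/XOO/.X./XXO
[XOO/XX./X.O] end (terminal -1, O#3); searched X.O/.X./X.O to 8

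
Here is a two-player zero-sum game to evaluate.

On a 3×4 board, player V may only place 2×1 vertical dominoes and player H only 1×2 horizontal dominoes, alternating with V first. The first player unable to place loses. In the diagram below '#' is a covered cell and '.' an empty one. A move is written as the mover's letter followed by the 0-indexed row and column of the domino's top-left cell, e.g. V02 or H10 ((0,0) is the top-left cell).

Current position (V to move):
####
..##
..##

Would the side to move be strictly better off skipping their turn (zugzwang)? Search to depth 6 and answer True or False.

[####/..##/..##] V move#1: V10:+1/####/#.##/#.##*, V11:+1/####/.###/.###
[####/#.##/#.##] end (terminal -1, H#2); searched ####/..##/..## to 6
if V skipped the turn, H would face:
~ [####/..##/..##] H move#1: H10:+1/####/####/..##*, H20:+1/####/..##/####
~ [####/####/..##] end (terminal -1, V#2); searched ####/..##/..## to 6
compare (V): move=+1 vs pass=-1

zugzwang(####/..##/..##, V) = False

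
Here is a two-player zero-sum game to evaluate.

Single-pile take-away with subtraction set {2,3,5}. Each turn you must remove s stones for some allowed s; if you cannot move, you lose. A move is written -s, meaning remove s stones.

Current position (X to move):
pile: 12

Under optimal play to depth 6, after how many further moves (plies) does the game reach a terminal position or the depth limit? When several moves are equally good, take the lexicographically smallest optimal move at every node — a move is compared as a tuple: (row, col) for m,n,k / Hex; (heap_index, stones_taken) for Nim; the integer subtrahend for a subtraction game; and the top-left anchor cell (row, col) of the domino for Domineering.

PV length from [12]: 3 plies

[12] X move#1: -2:-1/10, -3:-1/9, -5:+1/7*
[7] O move#2: -2:-1/5*, -3:-1/4, -5:-1/2
[5] X move#3: -2:-1/3, -3:-1/2, -5:+1/0*
[0] end (terminal -1, O#4); searched 12 to 6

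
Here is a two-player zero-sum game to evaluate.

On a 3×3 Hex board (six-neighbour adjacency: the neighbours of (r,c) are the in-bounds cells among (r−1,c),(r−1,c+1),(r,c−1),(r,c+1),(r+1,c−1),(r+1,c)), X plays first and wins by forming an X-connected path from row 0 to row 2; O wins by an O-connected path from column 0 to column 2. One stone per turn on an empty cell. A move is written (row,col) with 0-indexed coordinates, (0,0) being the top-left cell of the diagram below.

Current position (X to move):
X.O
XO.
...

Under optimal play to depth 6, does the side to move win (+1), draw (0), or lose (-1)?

p1 X@[X.O/XO./...]: (0,1)[XXO/XO./...]-1 (1,2)[X.O/XOX/...]-1 (2,0)[X.O/XO./X..]+1* (2,1)[X.O/XO./.X.]-1 (2,2)[X.O/XO./..X]-1
p2 O@[X.O/XO./X..] terminal -1; root [X.O/XO./...] d6

value(X.O/XO./..., X) = +1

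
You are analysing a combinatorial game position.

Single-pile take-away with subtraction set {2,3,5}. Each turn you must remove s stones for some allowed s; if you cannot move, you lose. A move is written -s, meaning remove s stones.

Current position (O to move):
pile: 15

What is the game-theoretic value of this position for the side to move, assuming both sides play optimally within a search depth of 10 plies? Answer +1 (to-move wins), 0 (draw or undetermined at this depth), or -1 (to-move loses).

value(15, O) = -1

[15] O move#1: -2:-1/13*, -3:-1/12, -5:-1/10
[13] X move#2: -2:-1/11, -3:-1/10, -5:+1/8*
[8] O move#3: -2:-1/6*, -3:-1/5, -5:-1/3
[6] X move#4: -2:-1/4, -3:-1/3, -5:+1/1*
[1] end (terminal -1, O#5); searched 15 to 10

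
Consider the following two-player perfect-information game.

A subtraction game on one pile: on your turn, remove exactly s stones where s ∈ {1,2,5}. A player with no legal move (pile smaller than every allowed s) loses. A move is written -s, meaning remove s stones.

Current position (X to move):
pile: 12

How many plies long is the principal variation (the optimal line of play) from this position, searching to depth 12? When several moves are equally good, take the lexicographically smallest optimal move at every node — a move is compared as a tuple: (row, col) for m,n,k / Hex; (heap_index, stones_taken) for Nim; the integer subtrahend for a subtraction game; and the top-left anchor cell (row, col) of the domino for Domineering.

PV length from [12]: 8 plies

p1 X@[12]: -1[11]-1* -2[10]-1 -5[7]-1
p2 O@[11]: -1[10]-1 -2[9]+1* -5[6]+1
p3 X@[9]: -1[8]-1* -2[7]-1 -5[4]-1
p4 O@[8]: -1[7]-1 -2[6]+1* -5[3]+1
p5 X@[6]: -1[5]-1* -2[4]-1 -5[1]-1
p6 O@[5]: -1[4]-1 -2[3]+1* -5[0]+1
p7 X@[3]: -1[2]-1* -2[1]-1
p8 O@[2]: -1[1]-1 -2[0]+1*
p9 X@[0] terminal -1; root [12] d12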